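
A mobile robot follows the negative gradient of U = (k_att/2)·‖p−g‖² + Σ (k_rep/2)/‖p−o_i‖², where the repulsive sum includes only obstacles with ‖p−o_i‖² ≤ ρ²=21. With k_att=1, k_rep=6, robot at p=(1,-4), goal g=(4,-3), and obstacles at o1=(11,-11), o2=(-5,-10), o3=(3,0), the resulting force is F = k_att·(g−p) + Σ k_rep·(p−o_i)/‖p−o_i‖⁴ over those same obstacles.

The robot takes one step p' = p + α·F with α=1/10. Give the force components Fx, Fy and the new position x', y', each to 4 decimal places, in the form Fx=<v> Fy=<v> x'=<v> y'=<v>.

F_att = 1·(g−p) = 1·(3,1) = (3.0000,1.0000)
o1: d²=149 > ρ²=21 → inactive
o2: d²=72 > ρ²=21 → inactive
o3: d²=20 ≤ ρ²=21; F_rep = 6·(-2,-4)/20² = (-0.0300,-0.0600)
F = F_att + ΣF_rep = (2.9700,0.9400)
p' = p + 1/10·F = (1.2970,-3.9060)

Fx=2.9700 Fy=0.9400 x'=1.2970 y'=-3.9060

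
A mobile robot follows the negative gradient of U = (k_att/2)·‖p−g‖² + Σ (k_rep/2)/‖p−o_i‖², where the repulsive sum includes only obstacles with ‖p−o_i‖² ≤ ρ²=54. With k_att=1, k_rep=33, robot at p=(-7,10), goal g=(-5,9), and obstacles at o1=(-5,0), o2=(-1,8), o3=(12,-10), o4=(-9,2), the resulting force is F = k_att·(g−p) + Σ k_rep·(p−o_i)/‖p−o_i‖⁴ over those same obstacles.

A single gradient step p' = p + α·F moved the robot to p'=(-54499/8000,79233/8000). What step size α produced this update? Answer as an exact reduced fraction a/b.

F_att = 1·(g−p) = 1·(2,-1) = (2.0000,-1.0000)
o1: d²=104 > ρ²=54 → inactive
o2: d²=40 ≤ ρ²=54; F_rep = 33·(-6,2)/40² = (-0.1237,0.0413)
o3: d²=761 > ρ²=54 → inactive
o4: d²=68 > ρ²=54 → inactive
F = F_att + ΣF_rep = (1.8762,-0.9587)
Δp = p'−p = (0.1876,-0.0959); α = Δx/Fx = (1501/8000) / (1501/800) = 1/10
check: Δy/Fy = (-767/8000) / (-767/800) = 1/10 ✓

α = 1/10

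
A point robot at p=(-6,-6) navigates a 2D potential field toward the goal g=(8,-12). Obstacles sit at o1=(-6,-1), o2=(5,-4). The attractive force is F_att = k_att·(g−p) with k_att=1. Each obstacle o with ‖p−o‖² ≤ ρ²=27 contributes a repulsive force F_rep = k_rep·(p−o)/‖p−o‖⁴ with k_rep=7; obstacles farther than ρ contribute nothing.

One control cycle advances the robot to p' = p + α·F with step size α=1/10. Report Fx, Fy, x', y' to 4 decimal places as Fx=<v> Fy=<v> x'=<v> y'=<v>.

Fx=14.0000 Fy=-6.0560 x'=-4.6000 y'=-6.6056

F_att = 1·(g−p) = 1·(14,-6) = (14.0000,-6.0000)
o1: d²=25 ≤ ρ²=27; F_rep = 7·(0,-5)/25² = (0.0000,-0.0560)
o2: d²=125 > ρ²=27 → inactive
F = F_att + ΣF_rep = (14.0000,-6.0560)
p' = p + 1/10·F = (-4.6000,-6.6056)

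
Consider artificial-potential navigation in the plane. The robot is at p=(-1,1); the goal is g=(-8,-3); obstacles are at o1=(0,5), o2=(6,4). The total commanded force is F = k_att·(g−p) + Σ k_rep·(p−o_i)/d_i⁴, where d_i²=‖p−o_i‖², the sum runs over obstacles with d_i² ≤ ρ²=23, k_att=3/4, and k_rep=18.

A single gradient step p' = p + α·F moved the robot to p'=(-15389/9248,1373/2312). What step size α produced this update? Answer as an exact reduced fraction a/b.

α = 1/8

F_att = 3/4·(g−p) = 3/4·(-7,-4) = (-5.2500,-3.0000)
o1: d²=17 ≤ ρ²=23; F_rep = 18·(-1,-4)/17² = (-0.0623,-0.2491)
o2: d²=58 > ρ²=23 → inactive
F = F_att + ΣF_rep = (-5.3123,-3.2491)
Δp = p'−p = (-0.6640,-0.4061); α = Δx/Fx = (-6141/9248) / (-6141/1156) = 1/8
check: Δy/Fy = (-939/2312) / (-939/289) = 1/8 ✓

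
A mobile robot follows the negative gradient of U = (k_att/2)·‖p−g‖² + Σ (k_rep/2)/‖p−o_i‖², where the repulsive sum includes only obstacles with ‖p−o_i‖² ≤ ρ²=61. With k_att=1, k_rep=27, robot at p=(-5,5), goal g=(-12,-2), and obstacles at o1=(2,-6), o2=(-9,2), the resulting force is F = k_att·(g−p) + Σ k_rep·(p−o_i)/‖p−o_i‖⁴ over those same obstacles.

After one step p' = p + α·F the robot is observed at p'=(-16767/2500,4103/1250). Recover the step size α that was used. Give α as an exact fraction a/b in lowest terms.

α = 1/4

F_att = 1·(g−p) = 1·(-7,-7) = (-7.0000,-7.0000)
o1: d²=170 > ρ²=61 → inactive
o2: d²=25 ≤ ρ²=61; F_rep = 27·(4,3)/25² = (0.1728,0.1296)
F = F_att + ΣF_rep = (-6.8272,-6.8704)
Δp = p'−p = (-1.7068,-1.7176); α = Δx/Fx = (-4267/2500) / (-4267/625) = 1/4
check: Δy/Fy = (-2147/1250) / (-4294/625) = 1/4 ✓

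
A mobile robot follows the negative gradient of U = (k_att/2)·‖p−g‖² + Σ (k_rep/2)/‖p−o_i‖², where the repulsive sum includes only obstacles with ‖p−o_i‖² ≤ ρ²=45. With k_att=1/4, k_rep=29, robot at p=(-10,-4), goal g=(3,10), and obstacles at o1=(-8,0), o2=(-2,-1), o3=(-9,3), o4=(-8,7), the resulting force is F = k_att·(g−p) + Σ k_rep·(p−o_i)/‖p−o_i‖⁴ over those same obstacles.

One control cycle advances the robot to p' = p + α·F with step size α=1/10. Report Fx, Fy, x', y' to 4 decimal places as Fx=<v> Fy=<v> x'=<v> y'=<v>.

F_att = 1/4·(g−p) = 1/4·(13,14) = (3.2500,3.5000)
o1: d²=20 ≤ ρ²=45; F_rep = 29·(-2,-4)/20² = (-0.1450,-0.2900)
o2: d²=73 > ρ²=45 → inactive
o3: d²=50 > ρ²=45 → inactive
o4: d²=125 > ρ²=45 → inactive
F = F_att + ΣF_rep = (3.1050,3.2100)
p' = p + 1/10·F = (-9.6895,-3.6790)

Fx=3.1050 Fy=3.2100 x'=-9.6895 y'=-3.6790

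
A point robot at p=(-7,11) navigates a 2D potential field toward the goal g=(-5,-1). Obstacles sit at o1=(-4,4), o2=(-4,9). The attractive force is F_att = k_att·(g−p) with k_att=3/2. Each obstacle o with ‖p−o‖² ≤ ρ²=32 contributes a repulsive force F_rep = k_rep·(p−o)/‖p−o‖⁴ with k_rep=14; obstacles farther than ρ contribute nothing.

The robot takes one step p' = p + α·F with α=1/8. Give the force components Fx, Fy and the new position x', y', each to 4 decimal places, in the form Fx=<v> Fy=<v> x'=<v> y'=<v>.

F_att = 3/2·(g−p) = 3/2·(2,-12) = (3.0000,-18.0000)
o1: d²=58 > ρ²=32 → inactive
o2: d²=13 ≤ ρ²=32; F_rep = 14·(-3,2)/13² = (-0.2485,0.1657)
F = F_att + ΣF_rep = (2.7515,-17.8343)
p' = p + 1/8·F = (-6.6561,8.7707)

Fx=2.7515 Fy=-17.8343 x'=-6.6561 y'=8.7707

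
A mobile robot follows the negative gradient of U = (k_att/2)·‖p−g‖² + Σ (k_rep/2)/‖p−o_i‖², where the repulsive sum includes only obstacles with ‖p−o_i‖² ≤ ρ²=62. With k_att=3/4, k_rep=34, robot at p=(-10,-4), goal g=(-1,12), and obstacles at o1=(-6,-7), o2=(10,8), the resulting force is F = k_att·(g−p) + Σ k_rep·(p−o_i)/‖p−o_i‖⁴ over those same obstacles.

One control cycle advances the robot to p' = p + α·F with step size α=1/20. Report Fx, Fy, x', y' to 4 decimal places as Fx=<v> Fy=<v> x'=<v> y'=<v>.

Fx=6.5324 Fy=12.1632 x'=-9.6734 y'=-3.3918

F_att = 3/4·(g−p) = 3/4·(9,16) = (6.7500,12.0000)
o1: d²=25 ≤ ρ²=62; F_rep = 34·(-4,3)/25² = (-0.2176,0.1632)
o2: d²=544 > ρ²=62 → inactive
F = F_att + ΣF_rep = (6.5324,12.1632)
p' = p + 1/20·F = (-9.6734,-3.3918)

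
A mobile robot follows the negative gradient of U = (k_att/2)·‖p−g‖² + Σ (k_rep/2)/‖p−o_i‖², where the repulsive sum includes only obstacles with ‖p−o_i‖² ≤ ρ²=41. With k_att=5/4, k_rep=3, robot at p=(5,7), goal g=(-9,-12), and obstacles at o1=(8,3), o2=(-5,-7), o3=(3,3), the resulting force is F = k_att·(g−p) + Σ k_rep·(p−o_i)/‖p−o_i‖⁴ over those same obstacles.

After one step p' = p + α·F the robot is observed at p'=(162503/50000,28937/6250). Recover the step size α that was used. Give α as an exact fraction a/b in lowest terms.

F_att = 5/4·(g−p) = 5/4·(-14,-19) = (-17.5000,-23.7500)
o1: d²=25 ≤ ρ²=41; F_rep = 3·(-3,4)/25² = (-0.0144,0.0192)
o2: d²=296 > ρ²=41 → inactive
o3: d²=20 ≤ ρ²=41; F_rep = 3·(2,4)/20² = (0.0150,0.0300)
F = F_att + ΣF_rep = (-17.4994,-23.7008)
Δp = p'−p = (-1.7499,-2.3701); α = Δx/Fx = (-87497/50000) / (-87497/5000) = 1/10
check: Δy/Fy = (-14813/6250) / (-14813/625) = 1/10 ✓

α = 1/10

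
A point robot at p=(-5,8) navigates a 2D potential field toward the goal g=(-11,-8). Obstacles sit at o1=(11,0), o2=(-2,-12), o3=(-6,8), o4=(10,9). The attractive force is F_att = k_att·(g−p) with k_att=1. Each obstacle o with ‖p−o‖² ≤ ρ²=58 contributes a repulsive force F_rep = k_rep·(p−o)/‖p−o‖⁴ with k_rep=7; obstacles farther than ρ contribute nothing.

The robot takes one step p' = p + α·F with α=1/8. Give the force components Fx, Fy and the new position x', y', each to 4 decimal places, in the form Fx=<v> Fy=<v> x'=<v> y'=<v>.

Fx=1.0000 Fy=-16.0000 x'=-4.8750 y'=6.0000

F_att = 1·(g−p) = 1·(-6,-16) = (-6.0000,-16.0000)
o1: d²=320 > ρ²=58 → inactive
o2: d²=409 > ρ²=58 → inactive
o3: d²=1 ≤ ρ²=58; F_rep = 7·(1,0)/1² = (7.0000,0.0000)
o4: d²=226 > ρ²=58 → inactive
F = F_att + ΣF_rep = (1.0000,-16.0000)
p' = p + 1/8·F = (-4.8750,6.0000)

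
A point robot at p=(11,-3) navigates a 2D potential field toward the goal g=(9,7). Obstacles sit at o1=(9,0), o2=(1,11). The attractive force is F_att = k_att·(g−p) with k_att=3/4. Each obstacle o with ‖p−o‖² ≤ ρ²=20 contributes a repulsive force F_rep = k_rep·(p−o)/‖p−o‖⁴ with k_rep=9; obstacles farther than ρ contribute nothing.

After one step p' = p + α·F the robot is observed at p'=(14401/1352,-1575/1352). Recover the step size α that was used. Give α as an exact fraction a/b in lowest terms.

α = 1/4

F_att = 3/4·(g−p) = 3/4·(-2,10) = (-1.5000,7.5000)
o1: d²=13 ≤ ρ²=20; F_rep = 9·(2,-3)/13² = (0.1065,-0.1598)
o2: d²=296 > ρ²=20 → inactive
F = F_att + ΣF_rep = (-1.3935,7.3402)
Δp = p'−p = (-0.3484,1.8351); α = Δx/Fx = (-471/1352) / (-471/338) = 1/4
check: Δy/Fy = (2481/1352) / (2481/338) = 1/4 ✓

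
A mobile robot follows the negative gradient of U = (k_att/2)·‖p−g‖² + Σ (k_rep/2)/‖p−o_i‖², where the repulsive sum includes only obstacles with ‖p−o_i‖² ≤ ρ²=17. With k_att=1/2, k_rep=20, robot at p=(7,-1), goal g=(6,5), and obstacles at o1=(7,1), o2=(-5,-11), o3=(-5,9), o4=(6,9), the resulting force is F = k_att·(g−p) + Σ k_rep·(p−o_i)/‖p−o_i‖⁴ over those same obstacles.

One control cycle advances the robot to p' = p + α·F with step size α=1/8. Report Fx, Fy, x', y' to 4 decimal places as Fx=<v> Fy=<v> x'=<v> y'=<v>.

F_att = 1/2·(g−p) = 1/2·(-1,6) = (-0.5000,3.0000)
o1: d²=4 ≤ ρ²=17; F_rep = 20·(0,-2)/4² = (0.0000,-2.5000)
o2: d²=244 > ρ²=17 → inactive
o3: d²=244 > ρ²=17 → inactive
o4: d²=101 > ρ²=17 → inactive
F = F_att + ΣF_rep = (-0.5000,0.5000)
p' = p + 1/8·F = (6.9375,-0.9375)

Fx=-0.5000 Fy=0.5000 x'=6.9375 y'=-0.9375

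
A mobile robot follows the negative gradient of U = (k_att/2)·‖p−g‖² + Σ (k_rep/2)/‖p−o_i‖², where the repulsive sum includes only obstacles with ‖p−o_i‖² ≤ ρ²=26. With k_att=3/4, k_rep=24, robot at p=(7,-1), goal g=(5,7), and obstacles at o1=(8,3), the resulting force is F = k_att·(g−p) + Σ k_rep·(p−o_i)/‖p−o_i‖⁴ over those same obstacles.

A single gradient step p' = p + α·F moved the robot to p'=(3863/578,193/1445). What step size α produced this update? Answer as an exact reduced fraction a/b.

α = 1/5

F_att = 3/4·(g−p) = 3/4·(-2,8) = (-1.5000,6.0000)
o1: d²=17 ≤ ρ²=26; F_rep = 24·(-1,-4)/17² = (-0.0830,-0.3322)
F = F_att + ΣF_rep = (-1.5830,5.6678)
Δp = p'−p = (-0.3166,1.1336); α = Δx/Fx = (-183/578) / (-915/578) = 1/5
check: Δy/Fy = (1638/1445) / (1638/289) = 1/5 ✓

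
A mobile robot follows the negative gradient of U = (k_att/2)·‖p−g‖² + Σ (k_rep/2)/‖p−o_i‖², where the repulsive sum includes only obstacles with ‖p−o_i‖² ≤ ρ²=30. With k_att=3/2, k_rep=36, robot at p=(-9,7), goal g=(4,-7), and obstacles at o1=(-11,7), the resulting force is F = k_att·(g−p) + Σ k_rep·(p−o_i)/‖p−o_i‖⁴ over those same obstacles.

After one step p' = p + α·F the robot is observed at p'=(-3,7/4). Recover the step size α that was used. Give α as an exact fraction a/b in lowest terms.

α = 1/4

F_att = 3/2·(g−p) = 3/2·(13,-14) = (19.5000,-21.0000)
o1: d²=4 ≤ ρ²=30; F_rep = 36·(2,0)/4² = (4.5000,0.0000)
F = F_att + ΣF_rep = (24.0000,-21.0000)
Δp = p'−p = (6.0000,-5.2500); α = Δx/Fx = (6) / (24) = 1/4
check: Δy/Fy = (-21/4) / (-21) = 1/4 ✓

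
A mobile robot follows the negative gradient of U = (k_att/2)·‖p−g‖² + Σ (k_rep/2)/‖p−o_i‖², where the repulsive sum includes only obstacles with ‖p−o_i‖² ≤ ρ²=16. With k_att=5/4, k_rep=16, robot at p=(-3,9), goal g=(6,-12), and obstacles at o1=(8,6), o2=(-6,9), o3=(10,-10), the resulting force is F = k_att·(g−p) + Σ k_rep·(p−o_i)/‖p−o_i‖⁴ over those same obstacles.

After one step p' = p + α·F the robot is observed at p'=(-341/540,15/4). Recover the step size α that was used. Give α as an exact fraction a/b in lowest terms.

α = 1/5

F_att = 5/4·(g−p) = 5/4·(9,-21) = (11.2500,-26.2500)
o1: d²=130 > ρ²=16 → inactive
o2: d²=9 ≤ ρ²=16; F_rep = 16·(3,0)/9² = (0.5926,0.0000)
o3: d²=530 > ρ²=16 → inactive
F = F_att + ΣF_rep = (11.8426,-26.2500)
Δp = p'−p = (2.3685,-5.2500); α = Δx/Fx = (1279/540) / (1279/108) = 1/5
check: Δy/Fy = (-21/4) / (-105/4) = 1/5 ✓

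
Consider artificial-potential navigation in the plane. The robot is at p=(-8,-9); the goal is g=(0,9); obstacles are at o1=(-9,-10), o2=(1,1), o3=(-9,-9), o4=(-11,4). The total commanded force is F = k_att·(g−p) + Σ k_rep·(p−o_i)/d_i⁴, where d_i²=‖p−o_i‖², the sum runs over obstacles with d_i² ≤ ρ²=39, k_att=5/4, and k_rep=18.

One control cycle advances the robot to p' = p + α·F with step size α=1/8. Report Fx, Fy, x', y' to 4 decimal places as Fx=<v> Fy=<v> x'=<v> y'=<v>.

Fx=32.5000 Fy=27.0000 x'=-3.9375 y'=-5.6250

F_att = 5/4·(g−p) = 5/4·(8,18) = (10.0000,22.5000)
o1: d²=2 ≤ ρ²=39; F_rep = 18·(1,1)/2² = (4.5000,4.5000)
o2: d²=181 > ρ²=39 → inactive
o3: d²=1 ≤ ρ²=39; F_rep = 18·(1,0)/1² = (18.0000,0.0000)
o4: d²=178 > ρ²=39 → inactive
F = F_att + ΣF_rep = (32.5000,27.0000)
p' = p + 1/8·F = (-3.9375,-5.6250)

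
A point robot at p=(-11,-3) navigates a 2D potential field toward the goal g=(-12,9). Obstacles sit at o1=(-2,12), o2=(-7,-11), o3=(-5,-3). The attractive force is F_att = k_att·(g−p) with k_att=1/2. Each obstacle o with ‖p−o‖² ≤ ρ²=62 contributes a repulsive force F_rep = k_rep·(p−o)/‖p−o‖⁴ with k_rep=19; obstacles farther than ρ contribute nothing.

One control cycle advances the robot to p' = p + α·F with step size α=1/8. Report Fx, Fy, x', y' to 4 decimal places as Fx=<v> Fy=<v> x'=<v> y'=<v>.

Fx=-0.5880 Fy=6.0000 x'=-11.0735 y'=-2.2500

F_att = 1/2·(g−p) = 1/2·(-1,12) = (-0.5000,6.0000)
o1: d²=306 > ρ²=62 → inactive
o2: d²=80 > ρ²=62 → inactive
o3: d²=36 ≤ ρ²=62; F_rep = 19·(-6,0)/36² = (-0.0880,0.0000)
F = F_att + ΣF_rep = (-0.5880,6.0000)
p' = p + 1/8·F = (-11.0735,-2.2500)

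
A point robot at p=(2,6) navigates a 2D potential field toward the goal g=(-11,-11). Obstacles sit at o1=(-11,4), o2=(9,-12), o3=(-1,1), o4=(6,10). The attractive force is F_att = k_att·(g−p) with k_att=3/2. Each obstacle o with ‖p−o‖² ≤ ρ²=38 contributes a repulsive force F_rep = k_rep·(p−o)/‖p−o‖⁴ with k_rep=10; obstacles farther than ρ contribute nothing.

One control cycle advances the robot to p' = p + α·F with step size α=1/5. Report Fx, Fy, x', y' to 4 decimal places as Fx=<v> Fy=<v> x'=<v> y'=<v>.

F_att = 3/2·(g−p) = 3/2·(-13,-17) = (-19.5000,-25.5000)
o1: d²=173 > ρ²=38 → inactive
o2: d²=373 > ρ²=38 → inactive
o3: d²=34 ≤ ρ²=38; F_rep = 10·(3,5)/34² = (0.0260,0.0433)
o4: d²=32 ≤ ρ²=38; F_rep = 10·(-4,-4)/32² = (-0.0391,-0.0391)
F = F_att + ΣF_rep = (-19.5131,-25.4958)
p' = p + 1/5·F = (-1.9026,0.9008)

Fx=-19.5131 Fy=-25.4958 x'=-1.9026 y'=0.9008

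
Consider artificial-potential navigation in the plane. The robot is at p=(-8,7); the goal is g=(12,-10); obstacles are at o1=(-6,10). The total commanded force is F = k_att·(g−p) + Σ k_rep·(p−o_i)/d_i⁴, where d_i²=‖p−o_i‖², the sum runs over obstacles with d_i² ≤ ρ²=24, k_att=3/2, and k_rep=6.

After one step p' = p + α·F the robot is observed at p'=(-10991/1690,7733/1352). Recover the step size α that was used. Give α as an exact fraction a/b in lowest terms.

F_att = 3/2·(g−p) = 3/2·(20,-17) = (30.0000,-25.5000)
o1: d²=13 ≤ ρ²=24; F_rep = 6·(-2,-3)/13² = (-0.0710,-0.1065)
F = F_att + ΣF_rep = (29.9290,-25.6065)
Δp = p'−p = (1.4964,-1.2803); α = Δx/Fx = (2529/1690) / (5058/169) = 1/20
check: Δy/Fy = (-1731/1352) / (-8655/338) = 1/20 ✓

α = 1/20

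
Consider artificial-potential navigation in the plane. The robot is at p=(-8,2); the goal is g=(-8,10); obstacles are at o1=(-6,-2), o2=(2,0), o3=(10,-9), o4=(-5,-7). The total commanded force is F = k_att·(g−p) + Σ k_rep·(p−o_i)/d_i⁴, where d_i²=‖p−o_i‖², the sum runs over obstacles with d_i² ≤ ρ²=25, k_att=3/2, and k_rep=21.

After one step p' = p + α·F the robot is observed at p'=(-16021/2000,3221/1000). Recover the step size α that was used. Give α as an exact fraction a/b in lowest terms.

F_att = 3/2·(g−p) = 3/2·(0,8) = (0.0000,12.0000)
o1: d²=20 ≤ ρ²=25; F_rep = 21·(-2,4)/20² = (-0.1050,0.2100)
o2: d²=104 > ρ²=25 → inactive
o3: d²=445 > ρ²=25 → inactive
o4: d²=90 > ρ²=25 → inactive
F = F_att + ΣF_rep = (-0.1050,12.2100)
Δp = p'−p = (-0.0105,1.2210); α = Δx/Fx = (-21/2000) / (-21/200) = 1/10
check: Δy/Fy = (1221/1000) / (1221/100) = 1/10 ✓

α = 1/10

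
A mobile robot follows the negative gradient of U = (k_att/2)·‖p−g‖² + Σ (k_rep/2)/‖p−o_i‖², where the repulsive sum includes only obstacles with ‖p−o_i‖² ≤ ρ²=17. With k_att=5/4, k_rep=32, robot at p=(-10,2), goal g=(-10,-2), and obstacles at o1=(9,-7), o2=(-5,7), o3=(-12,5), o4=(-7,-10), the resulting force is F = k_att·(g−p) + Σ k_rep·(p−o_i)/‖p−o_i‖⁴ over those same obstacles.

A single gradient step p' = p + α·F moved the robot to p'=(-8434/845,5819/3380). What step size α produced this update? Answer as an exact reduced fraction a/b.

α = 1/20

F_att = 5/4·(g−p) = 5/4·(0,-4) = (0.0000,-5.0000)
o1: d²=442 > ρ²=17 → inactive
o2: d²=50 > ρ²=17 → inactive
o3: d²=13 ≤ ρ²=17; F_rep = 32·(2,-3)/13² = (0.3787,-0.5680)
o4: d²=153 > ρ²=17 → inactive
F = F_att + ΣF_rep = (0.3787,-5.5680)
Δp = p'−p = (0.0189,-0.2784); α = Δx/Fx = (16/845) / (64/169) = 1/20
check: Δy/Fy = (-941/3380) / (-941/169) = 1/20 ✓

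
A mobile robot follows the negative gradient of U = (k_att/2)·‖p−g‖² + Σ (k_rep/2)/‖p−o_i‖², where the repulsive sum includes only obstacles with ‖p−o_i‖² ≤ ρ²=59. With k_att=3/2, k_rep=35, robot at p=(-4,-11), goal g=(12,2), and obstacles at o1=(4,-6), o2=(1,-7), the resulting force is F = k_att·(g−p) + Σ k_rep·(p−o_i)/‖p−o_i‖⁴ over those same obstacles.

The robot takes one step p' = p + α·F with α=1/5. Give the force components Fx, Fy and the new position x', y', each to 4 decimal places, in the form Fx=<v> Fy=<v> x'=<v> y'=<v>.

F_att = 3/2·(g−p) = 3/2·(16,13) = (24.0000,19.5000)
o1: d²=89 > ρ²=59 → inactive
o2: d²=41 ≤ ρ²=59; F_rep = 35·(-5,-4)/41² = (-0.1041,-0.0833)
F = F_att + ΣF_rep = (23.8959,19.4167)
p' = p + 1/5·F = (0.7792,-7.1167)

Fx=23.8959 Fy=19.4167 x'=0.7792 y'=-7.1167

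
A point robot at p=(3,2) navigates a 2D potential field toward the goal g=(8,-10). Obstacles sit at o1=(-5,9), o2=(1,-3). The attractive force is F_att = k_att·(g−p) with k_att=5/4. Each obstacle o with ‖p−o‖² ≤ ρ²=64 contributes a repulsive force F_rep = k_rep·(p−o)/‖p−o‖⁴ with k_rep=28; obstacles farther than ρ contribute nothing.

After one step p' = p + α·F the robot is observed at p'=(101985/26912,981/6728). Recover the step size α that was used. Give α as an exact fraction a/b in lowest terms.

α = 1/8

F_att = 5/4·(g−p) = 5/4·(5,-12) = (6.2500,-15.0000)
o1: d²=113 > ρ²=64 → inactive
o2: d²=29 ≤ ρ²=64; F_rep = 28·(2,5)/29² = (0.0666,0.1665)
F = F_att + ΣF_rep = (6.3166,-14.8335)
Δp = p'−p = (0.7896,-1.8542); α = Δx/Fx = (21249/26912) / (21249/3364) = 1/8
check: Δy/Fy = (-12475/6728) / (-12475/841) = 1/8 ✓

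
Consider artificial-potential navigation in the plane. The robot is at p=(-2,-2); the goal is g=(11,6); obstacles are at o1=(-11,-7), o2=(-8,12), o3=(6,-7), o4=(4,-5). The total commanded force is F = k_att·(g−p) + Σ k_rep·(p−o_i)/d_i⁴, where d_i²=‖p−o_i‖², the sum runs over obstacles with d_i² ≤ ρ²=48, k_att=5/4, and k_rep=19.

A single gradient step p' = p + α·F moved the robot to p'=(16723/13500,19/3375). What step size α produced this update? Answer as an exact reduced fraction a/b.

α = 1/5

F_att = 5/4·(g−p) = 5/4·(13,8) = (16.2500,10.0000)
o1: d²=106 > ρ²=48 → inactive
o2: d²=232 > ρ²=48 → inactive
o3: d²=89 > ρ²=48 → inactive
o4: d²=45 ≤ ρ²=48; F_rep = 19·(-6,3)/45² = (-0.0563,0.0281)
F = F_att + ΣF_rep = (16.1937,10.0281)
Δp = p'−p = (3.2387,2.0056); α = Δx/Fx = (43723/13500) / (43723/2700) = 1/5
check: Δy/Fy = (6769/3375) / (6769/675) = 1/5 ✓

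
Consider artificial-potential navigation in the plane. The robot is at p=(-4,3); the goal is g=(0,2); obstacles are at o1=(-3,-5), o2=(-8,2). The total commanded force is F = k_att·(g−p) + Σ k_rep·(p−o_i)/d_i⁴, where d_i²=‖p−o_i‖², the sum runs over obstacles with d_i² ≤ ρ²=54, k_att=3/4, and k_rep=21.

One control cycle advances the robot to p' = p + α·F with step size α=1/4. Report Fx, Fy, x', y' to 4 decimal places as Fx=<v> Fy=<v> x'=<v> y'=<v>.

Fx=3.2907 Fy=-0.6773 x'=-3.1773 y'=2.8307

F_att = 3/4·(g−p) = 3/4·(4,-1) = (3.0000,-0.7500)
o1: d²=65 > ρ²=54 → inactive
o2: d²=17 ≤ ρ²=54; F_rep = 21·(4,1)/17² = (0.2907,0.0727)
F = F_att + ΣF_rep = (3.2907,-0.6773)
p' = p + 1/4·F = (-3.1773,2.8307)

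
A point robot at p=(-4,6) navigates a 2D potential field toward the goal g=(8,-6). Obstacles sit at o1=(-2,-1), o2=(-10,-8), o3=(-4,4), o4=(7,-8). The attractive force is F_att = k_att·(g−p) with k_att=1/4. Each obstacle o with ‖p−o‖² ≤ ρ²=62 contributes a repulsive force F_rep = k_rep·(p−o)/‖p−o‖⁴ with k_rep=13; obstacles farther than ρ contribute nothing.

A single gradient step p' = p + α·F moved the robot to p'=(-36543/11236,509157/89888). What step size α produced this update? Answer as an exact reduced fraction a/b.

F_att = 1/4·(g−p) = 1/4·(12,-12) = (3.0000,-3.0000)
o1: d²=53 ≤ ρ²=62; F_rep = 13·(-2,7)/53² = (-0.0093,0.0324)
o2: d²=232 > ρ²=62 → inactive
o3: d²=4 ≤ ρ²=62; F_rep = 13·(0,2)/4² = (0.0000,1.6250)
o4: d²=317 > ρ²=62 → inactive
F = F_att + ΣF_rep = (2.9907,-1.3426)
Δp = p'−p = (0.7477,-0.3357); α = Δx/Fx = (8401/11236) / (8401/2809) = 1/4
check: Δy/Fy = (-30171/89888) / (-30171/22472) = 1/4 ✓

α = 1/4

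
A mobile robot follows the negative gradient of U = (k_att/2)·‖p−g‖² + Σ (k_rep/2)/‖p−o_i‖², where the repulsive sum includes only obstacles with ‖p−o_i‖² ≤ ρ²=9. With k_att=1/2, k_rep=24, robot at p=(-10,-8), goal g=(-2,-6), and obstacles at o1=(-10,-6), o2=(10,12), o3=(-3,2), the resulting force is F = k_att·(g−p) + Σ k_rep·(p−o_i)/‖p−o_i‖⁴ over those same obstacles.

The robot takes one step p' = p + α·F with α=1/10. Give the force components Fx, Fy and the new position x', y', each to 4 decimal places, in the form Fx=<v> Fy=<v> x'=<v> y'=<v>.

Fx=4.0000 Fy=-2.0000 x'=-9.6000 y'=-8.2000

F_att = 1/2·(g−p) = 1/2·(8,2) = (4.0000,1.0000)
o1: d²=4 ≤ ρ²=9; F_rep = 24·(0,-2)/4² = (0.0000,-3.0000)
o2: d²=800 > ρ²=9 → inactive
o3: d²=149 > ρ²=9 → inactive
F = F_att + ΣF_rep = (4.0000,-2.0000)
p' = p + 1/10·F = (-9.6000,-8.2000)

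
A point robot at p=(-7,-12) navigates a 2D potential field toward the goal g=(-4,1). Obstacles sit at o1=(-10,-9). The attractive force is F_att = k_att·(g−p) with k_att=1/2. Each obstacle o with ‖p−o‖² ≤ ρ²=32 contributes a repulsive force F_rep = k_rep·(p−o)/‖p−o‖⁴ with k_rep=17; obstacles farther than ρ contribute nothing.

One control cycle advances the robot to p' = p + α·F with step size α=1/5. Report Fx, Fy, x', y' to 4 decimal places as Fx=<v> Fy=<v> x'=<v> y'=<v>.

F_att = 1/2·(g−p) = 1/2·(3,13) = (1.5000,6.5000)
o1: d²=18 ≤ ρ²=32; F_rep = 17·(3,-3)/18² = (0.1574,-0.1574)
F = F_att + ΣF_rep = (1.6574,6.3426)
p' = p + 1/5·F = (-6.6685,-10.7315)

Fx=1.6574 Fy=6.3426 x'=-6.6685 y'=-10.7315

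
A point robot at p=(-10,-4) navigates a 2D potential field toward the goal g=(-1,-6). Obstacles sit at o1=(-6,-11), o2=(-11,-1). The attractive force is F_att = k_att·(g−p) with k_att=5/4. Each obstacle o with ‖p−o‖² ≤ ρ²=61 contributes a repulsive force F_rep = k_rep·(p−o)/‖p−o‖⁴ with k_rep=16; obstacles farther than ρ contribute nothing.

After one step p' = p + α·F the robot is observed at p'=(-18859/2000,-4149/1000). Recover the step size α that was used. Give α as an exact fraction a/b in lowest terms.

F_att = 5/4·(g−p) = 5/4·(9,-2) = (11.2500,-2.5000)
o1: d²=65 > ρ²=61 → inactive
o2: d²=10 ≤ ρ²=61; F_rep = 16·(1,-3)/10² = (0.1600,-0.4800)
F = F_att + ΣF_rep = (11.4100,-2.9800)
Δp = p'−p = (0.5705,-0.1490); α = Δx/Fx = (1141/2000) / (1141/100) = 1/20
check: Δy/Fy = (-149/1000) / (-149/50) = 1/20 ✓

α = 1/20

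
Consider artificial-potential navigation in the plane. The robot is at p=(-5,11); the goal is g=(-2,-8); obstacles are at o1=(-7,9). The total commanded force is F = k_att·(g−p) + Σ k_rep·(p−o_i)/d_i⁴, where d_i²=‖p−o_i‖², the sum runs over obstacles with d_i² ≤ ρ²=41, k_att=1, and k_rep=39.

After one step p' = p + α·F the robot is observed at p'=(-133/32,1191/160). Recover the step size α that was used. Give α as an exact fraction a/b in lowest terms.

α = 1/5

F_att = 1·(g−p) = 1·(3,-19) = (3.0000,-19.0000)
o1: d²=8 ≤ ρ²=41; F_rep = 39·(2,2)/8² = (1.2188,1.2188)
F = F_att + ΣF_rep = (4.2188,-17.7812)
Δp = p'−p = (0.8438,-3.5562); α = Δx/Fx = (27/32) / (135/32) = 1/5
check: Δy/Fy = (-569/160) / (-569/32) = 1/5 ✓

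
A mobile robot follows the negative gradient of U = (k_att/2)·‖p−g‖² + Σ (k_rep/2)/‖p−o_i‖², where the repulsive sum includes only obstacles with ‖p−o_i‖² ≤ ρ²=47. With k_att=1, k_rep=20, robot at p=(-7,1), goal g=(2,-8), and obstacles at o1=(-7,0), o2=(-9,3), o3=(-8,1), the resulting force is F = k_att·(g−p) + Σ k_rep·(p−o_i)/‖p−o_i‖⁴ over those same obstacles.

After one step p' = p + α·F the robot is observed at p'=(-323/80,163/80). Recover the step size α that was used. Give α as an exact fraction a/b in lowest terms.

α = 1/10

F_att = 1·(g−p) = 1·(9,-9) = (9.0000,-9.0000)
o1: d²=1 ≤ ρ²=47; F_rep = 20·(0,1)/1² = (0.0000,20.0000)
o2: d²=8 ≤ ρ²=47; F_rep = 20·(2,-2)/8² = (0.6250,-0.6250)
o3: d²=1 ≤ ρ²=47; F_rep = 20·(1,0)/1² = (20.0000,0.0000)
F = F_att + ΣF_rep = (29.6250,10.3750)
Δp = p'−p = (2.9625,1.0375); α = Δx/Fx = (237/80) / (237/8) = 1/10
check: Δy/Fy = (83/80) / (83/8) = 1/10 ✓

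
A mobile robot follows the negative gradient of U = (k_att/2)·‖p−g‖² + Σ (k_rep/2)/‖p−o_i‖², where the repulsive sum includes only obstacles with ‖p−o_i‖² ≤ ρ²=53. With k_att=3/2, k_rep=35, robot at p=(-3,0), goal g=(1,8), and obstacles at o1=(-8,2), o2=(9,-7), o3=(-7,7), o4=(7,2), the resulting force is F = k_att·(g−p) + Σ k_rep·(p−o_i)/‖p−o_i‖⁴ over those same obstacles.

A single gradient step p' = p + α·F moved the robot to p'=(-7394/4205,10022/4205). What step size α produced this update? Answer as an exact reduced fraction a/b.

α = 1/5

F_att = 3/2·(g−p) = 3/2·(4,8) = (6.0000,12.0000)
o1: d²=29 ≤ ρ²=53; F_rep = 35·(5,-2)/29² = (0.2081,-0.0832)
o2: d²=193 > ρ²=53 → inactive
o3: d²=65 > ρ²=53 → inactive
o4: d²=104 > ρ²=53 → inactive
F = F_att + ΣF_rep = (6.2081,11.9168)
Δp = p'−p = (1.2416,2.3834); α = Δx/Fx = (5221/4205) / (5221/841) = 1/5
check: Δy/Fy = (10022/4205) / (10022/841) = 1/5 ✓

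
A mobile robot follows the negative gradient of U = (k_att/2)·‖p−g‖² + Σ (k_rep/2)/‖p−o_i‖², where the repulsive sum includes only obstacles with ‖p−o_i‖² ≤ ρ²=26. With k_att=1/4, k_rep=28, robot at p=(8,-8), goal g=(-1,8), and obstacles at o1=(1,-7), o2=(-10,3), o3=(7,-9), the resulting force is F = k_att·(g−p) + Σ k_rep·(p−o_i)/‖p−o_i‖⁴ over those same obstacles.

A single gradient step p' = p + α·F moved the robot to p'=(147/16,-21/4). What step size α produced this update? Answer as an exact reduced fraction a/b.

α = 1/4

F_att = 1/4·(g−p) = 1/4·(-9,16) = (-2.2500,4.0000)
o1: d²=50 > ρ²=26 → inactive
o2: d²=445 > ρ²=26 → inactive
o3: d²=2 ≤ ρ²=26; F_rep = 28·(1,1)/2² = (7.0000,7.0000)
F = F_att + ΣF_rep = (4.7500,11.0000)
Δp = p'−p = (1.1875,2.7500); α = Δx/Fx = (19/16) / (19/4) = 1/4
check: Δy/Fy = (11/4) / (11) = 1/4 ✓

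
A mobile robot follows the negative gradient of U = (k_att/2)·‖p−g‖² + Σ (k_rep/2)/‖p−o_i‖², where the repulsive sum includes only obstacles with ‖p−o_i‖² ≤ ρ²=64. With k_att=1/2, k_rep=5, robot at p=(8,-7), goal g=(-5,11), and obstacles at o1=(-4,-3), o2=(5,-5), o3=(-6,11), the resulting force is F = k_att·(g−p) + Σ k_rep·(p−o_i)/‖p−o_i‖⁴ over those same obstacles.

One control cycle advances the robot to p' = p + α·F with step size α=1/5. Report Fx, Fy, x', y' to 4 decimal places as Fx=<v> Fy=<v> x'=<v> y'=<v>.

F_att = 1/2·(g−p) = 1/2·(-13,18) = (-6.5000,9.0000)
o1: d²=160 > ρ²=64 → inactive
o2: d²=13 ≤ ρ²=64; F_rep = 5·(3,-2)/13² = (0.0888,-0.0592)
o3: d²=520 > ρ²=64 → inactive
F = F_att + ΣF_rep = (-6.4112,8.9408)
p' = p + 1/5·F = (6.7178,-5.2118)

Fx=-6.4112 Fy=8.9408 x'=6.7178 y'=-5.2118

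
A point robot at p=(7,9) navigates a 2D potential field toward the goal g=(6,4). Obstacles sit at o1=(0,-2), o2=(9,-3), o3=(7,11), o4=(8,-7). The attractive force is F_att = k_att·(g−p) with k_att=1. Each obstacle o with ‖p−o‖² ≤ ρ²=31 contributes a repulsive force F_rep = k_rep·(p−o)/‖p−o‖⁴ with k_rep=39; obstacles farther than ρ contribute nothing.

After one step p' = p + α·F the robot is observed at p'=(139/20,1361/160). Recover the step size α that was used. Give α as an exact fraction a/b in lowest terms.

F_att = 1·(g−p) = 1·(-1,-5) = (-1.0000,-5.0000)
o1: d²=170 > ρ²=31 → inactive
o2: d²=148 > ρ²=31 → inactive
o3: d²=4 ≤ ρ²=31; F_rep = 39·(0,-2)/4² = (0.0000,-4.8750)
o4: d²=257 > ρ²=31 → inactive
F = F_att + ΣF_rep = (-1.0000,-9.8750)
Δp = p'−p = (-0.0500,-0.4938); α = Δx/Fx = (-1/20) / (-1) = 1/20
check: Δy/Fy = (-79/160) / (-79/8) = 1/20 ✓

α = 1/20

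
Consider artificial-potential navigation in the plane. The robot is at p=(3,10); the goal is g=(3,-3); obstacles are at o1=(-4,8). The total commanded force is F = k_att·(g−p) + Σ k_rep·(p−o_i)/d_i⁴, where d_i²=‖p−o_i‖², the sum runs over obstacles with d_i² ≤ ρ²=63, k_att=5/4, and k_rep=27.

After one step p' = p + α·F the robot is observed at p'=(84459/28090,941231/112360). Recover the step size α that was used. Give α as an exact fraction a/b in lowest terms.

F_att = 5/4·(g−p) = 5/4·(0,-13) = (0.0000,-16.2500)
o1: d²=53 ≤ ρ²=63; F_rep = 27·(7,2)/53² = (0.0673,0.0192)
F = F_att + ΣF_rep = (0.0673,-16.2308)
Δp = p'−p = (0.0067,-1.6231); α = Δx/Fx = (189/28090) / (189/2809) = 1/10
check: Δy/Fy = (-182369/112360) / (-182369/11236) = 1/10 ✓

α = 1/10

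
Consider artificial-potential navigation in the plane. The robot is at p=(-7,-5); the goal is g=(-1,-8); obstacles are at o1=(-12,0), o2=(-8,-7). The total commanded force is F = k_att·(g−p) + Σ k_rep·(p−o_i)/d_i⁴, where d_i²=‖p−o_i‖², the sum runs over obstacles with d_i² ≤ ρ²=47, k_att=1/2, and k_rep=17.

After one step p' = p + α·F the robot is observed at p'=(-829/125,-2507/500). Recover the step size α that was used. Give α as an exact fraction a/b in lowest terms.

F_att = 1/2·(g−p) = 1/2·(6,-3) = (3.0000,-1.5000)
o1: d²=50 > ρ²=47 → inactive
o2: d²=5 ≤ ρ²=47; F_rep = 17·(1,2)/5² = (0.6800,1.3600)
F = F_att + ΣF_rep = (3.6800,-0.1400)
Δp = p'−p = (0.3680,-0.0140); α = Δx/Fx = (46/125) / (92/25) = 1/10
check: Δy/Fy = (-7/500) / (-7/50) = 1/10 ✓

α = 1/10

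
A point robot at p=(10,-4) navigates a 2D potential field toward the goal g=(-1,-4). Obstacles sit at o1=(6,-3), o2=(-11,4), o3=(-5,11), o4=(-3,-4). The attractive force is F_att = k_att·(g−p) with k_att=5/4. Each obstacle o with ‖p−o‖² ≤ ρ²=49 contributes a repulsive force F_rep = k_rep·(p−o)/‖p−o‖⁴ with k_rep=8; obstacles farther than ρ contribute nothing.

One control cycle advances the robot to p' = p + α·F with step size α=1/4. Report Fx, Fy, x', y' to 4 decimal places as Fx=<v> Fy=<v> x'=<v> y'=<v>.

F_att = 5/4·(g−p) = 5/4·(-11,0) = (-13.7500,0.0000)
o1: d²=17 ≤ ρ²=49; F_rep = 8·(4,-1)/17² = (0.1107,-0.0277)
o2: d²=505 > ρ²=49 → inactive
o3: d²=450 > ρ²=49 → inactive
o4: d²=169 > ρ²=49 → inactive
F = F_att + ΣF_rep = (-13.6393,-0.0277)
p' = p + 1/4·F = (6.5902,-4.0069)

Fx=-13.6393 Fy=-0.0277 x'=6.5902 y'=-4.0069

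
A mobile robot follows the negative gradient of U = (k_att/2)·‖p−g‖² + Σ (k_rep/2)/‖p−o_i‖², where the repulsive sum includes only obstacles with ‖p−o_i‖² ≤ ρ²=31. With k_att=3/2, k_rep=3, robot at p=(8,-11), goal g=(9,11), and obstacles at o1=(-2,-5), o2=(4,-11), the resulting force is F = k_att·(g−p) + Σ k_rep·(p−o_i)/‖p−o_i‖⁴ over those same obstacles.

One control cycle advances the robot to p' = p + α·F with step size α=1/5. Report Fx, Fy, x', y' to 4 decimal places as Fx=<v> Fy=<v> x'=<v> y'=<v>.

Fx=1.5469 Fy=33.0000 x'=8.3094 y'=-4.4000

F_att = 3/2·(g−p) = 3/2·(1,22) = (1.5000,33.0000)
o1: d²=136 > ρ²=31 → inactive
o2: d²=16 ≤ ρ²=31; F_rep = 3·(4,0)/16² = (0.0469,0.0000)
F = F_att + ΣF_rep = (1.5469,33.0000)
p' = p + 1/5·F = (8.3094,-4.4000)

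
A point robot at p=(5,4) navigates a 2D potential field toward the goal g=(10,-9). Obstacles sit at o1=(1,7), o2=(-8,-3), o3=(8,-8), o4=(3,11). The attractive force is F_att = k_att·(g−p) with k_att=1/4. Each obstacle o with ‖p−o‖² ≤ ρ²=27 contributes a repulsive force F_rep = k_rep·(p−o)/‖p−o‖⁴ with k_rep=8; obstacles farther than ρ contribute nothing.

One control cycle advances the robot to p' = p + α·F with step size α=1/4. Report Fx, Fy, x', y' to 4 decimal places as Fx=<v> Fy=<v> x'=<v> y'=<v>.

F_att = 1/4·(g−p) = 1/4·(5,-13) = (1.2500,-3.2500)
o1: d²=25 ≤ ρ²=27; F_rep = 8·(4,-3)/25² = (0.0512,-0.0384)
o2: d²=218 > ρ²=27 → inactive
o3: d²=153 > ρ²=27 → inactive
o4: d²=53 > ρ²=27 → inactive
F = F_att + ΣF_rep = (1.3012,-3.2884)
p' = p + 1/4·F = (5.3253,3.1779)

Fx=1.3012 Fy=-3.2884 x'=5.3253 y'=3.1779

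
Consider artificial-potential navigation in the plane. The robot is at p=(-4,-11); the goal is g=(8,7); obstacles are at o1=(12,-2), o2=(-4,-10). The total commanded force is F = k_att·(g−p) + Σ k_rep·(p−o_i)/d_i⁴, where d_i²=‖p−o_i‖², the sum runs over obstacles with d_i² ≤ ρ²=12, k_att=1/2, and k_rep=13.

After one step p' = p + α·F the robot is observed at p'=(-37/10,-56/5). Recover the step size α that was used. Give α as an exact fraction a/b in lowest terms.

α = 1/20

F_att = 1/2·(g−p) = 1/2·(12,18) = (6.0000,9.0000)
o1: d²=337 > ρ²=12 → inactive
o2: d²=1 ≤ ρ²=12; F_rep = 13·(0,-1)/1² = (0.0000,-13.0000)
F = F_att + ΣF_rep = (6.0000,-4.0000)
Δp = p'−p = (0.3000,-0.2000); α = Δx/Fx = (3/10) / (6) = 1/20
check: Δy/Fy = (-1/5) / (-4) = 1/20 ✓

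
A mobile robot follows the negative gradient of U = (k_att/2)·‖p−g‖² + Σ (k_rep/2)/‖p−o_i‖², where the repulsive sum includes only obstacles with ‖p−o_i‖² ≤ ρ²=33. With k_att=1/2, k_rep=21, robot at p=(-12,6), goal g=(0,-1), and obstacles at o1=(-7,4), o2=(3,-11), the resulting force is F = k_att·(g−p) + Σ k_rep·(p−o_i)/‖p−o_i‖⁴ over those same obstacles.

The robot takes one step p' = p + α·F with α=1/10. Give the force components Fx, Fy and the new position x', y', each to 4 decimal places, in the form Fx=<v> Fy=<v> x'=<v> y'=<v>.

F_att = 1/2·(g−p) = 1/2·(12,-7) = (6.0000,-3.5000)
o1: d²=29 ≤ ρ²=33; F_rep = 21·(-5,2)/29² = (-0.1249,0.0499)
o2: d²=514 > ρ²=33 → inactive
F = F_att + ΣF_rep = (5.8751,-3.4501)
p' = p + 1/10·F = (-11.4125,5.6550)

Fx=5.8751 Fy=-3.4501 x'=-11.4125 y'=5.6550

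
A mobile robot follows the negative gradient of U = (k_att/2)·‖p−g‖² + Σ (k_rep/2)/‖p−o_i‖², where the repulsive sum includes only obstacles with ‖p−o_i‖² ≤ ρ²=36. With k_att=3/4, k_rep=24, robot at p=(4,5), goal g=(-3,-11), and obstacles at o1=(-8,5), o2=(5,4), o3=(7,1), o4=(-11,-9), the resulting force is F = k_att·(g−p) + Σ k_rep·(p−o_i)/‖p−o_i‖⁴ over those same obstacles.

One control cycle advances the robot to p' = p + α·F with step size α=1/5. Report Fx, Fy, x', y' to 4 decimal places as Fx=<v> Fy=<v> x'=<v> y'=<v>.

Fx=-11.3652 Fy=-5.8464 x'=1.7270 y'=3.8307

F_att = 3/4·(g−p) = 3/4·(-7,-16) = (-5.2500,-12.0000)
o1: d²=144 > ρ²=36 → inactive
o2: d²=2 ≤ ρ²=36; F_rep = 24·(-1,1)/2² = (-6.0000,6.0000)
o3: d²=25 ≤ ρ²=36; F_rep = 24·(-3,4)/25² = (-0.1152,0.1536)
o4: d²=421 > ρ²=36 → inactive
F = F_att + ΣF_rep = (-11.3652,-5.8464)
p' = p + 1/5·F = (1.7270,3.8307)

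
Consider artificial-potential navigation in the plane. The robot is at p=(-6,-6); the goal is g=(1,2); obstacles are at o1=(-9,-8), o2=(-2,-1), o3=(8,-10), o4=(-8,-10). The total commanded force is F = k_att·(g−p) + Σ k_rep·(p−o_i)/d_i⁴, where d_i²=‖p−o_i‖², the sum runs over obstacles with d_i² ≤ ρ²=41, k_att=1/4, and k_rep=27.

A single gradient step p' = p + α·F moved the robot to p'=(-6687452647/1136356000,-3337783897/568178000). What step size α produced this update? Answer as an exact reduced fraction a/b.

F_att = 1/4·(g−p) = 1/4·(7,8) = (1.7500,2.0000)
o1: d²=13 ≤ ρ²=41; F_rep = 27·(3,2)/13² = (0.4793,0.3195)
o2: d²=41 ≤ ρ²=41; F_rep = 27·(-4,-5)/41² = (-0.0642,-0.0803)
o3: d²=212 > ρ²=41 → inactive
o4: d²=20 ≤ ρ²=41; F_rep = 27·(2,4)/20² = (0.1350,0.2700)
F = F_att + ΣF_rep = (2.3000,2.5092)
Δp = p'−p = (0.1150,0.1255); α = Δx/Fx = (130683353/1136356000) / (130683353/56817800) = 1/20
check: Δy/Fy = (71284103/568178000) / (71284103/28408900) = 1/20 ✓

α = 1/20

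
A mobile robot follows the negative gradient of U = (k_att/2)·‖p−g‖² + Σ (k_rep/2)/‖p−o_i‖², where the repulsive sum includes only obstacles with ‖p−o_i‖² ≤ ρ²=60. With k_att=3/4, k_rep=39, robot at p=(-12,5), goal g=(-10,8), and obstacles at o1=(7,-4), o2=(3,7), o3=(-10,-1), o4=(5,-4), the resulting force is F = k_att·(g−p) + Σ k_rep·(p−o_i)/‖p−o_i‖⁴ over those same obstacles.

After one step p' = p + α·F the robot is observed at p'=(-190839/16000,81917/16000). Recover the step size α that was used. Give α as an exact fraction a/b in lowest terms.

F_att = 3/4·(g−p) = 3/4·(2,3) = (1.5000,2.2500)
o1: d²=442 > ρ²=60 → inactive
o2: d²=229 > ρ²=60 → inactive
o3: d²=40 ≤ ρ²=60; F_rep = 39·(-2,6)/40² = (-0.0488,0.1462)
o4: d²=370 > ρ²=60 → inactive
F = F_att + ΣF_rep = (1.4512,2.3963)
Δp = p'−p = (0.0726,0.1198); α = Δx/Fx = (1161/16000) / (1161/800) = 1/20
check: Δy/Fy = (1917/16000) / (1917/800) = 1/20 ✓

α = 1/20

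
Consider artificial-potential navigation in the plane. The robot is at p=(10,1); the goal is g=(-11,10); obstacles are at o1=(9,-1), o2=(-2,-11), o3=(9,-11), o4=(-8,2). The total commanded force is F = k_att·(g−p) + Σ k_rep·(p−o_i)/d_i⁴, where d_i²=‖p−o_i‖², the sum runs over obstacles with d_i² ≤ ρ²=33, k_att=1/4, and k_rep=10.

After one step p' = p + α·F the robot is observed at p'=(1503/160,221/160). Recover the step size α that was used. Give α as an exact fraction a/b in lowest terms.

α = 1/8

F_att = 1/4·(g−p) = 1/4·(-21,9) = (-5.2500,2.2500)
o1: d²=5 ≤ ρ²=33; F_rep = 10·(1,2)/5² = (0.4000,0.8000)
o2: d²=288 > ρ²=33 → inactive
o3: d²=145 > ρ²=33 → inactive
o4: d²=325 > ρ²=33 → inactive
F = F_att + ΣF_rep = (-4.8500,3.0500)
Δp = p'−p = (-0.6062,0.3812); α = Δx/Fx = (-97/160) / (-97/20) = 1/8
check: Δy/Fy = (61/160) / (61/20) = 1/8 ✓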